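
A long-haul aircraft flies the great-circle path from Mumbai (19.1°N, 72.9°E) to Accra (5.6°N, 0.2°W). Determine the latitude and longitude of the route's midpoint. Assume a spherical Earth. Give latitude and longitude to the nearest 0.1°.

Write both endpoints as unit vectors p₁, p₂ with components (cos φ cos λ, cos φ sin λ, sin φ).
The central angle between the endpoints is δ = arccos(p₁·p₂) ≈ 1.261 rad (72.2°).
Interpolate at f = 1/2 with slerp weights a = sin((1−f)δ)/sin δ ≈ 0.619, b = sin(fδ)/sin δ ≈ 0.619.
p = a·p₁ + b·p₂ ≈ (0.788, 0.557, 0.263); φ = arcsin(p_z) ≈ 15.24°, λ = atan2(p_y, p_x) ≈ 35.25°.

≈ 15.2°N, 35.2°E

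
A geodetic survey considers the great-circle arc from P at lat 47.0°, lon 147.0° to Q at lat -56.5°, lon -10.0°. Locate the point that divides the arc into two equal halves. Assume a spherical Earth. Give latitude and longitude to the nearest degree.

Write both endpoints as unit vectors p₁, p₂ with components (cos φ cos λ, cos φ sin λ, sin φ).
The central angle between the endpoints is δ = arccos(p₁·p₂) ≈ 2.845 rad (163.0°).
Interpolate at f = 1/2 with slerp weights a = sin((1−f)δ)/sin δ ≈ 3.385, b = sin(fδ)/sin δ ≈ 3.385.
p = a·p₁ + b·p₂ ≈ (-0.096, 0.933, -0.347); φ = arcsin(p_z) ≈ -20.31°, λ = atan2(p_y, p_x) ≈ 95.89°.

≈ lat -20°, lon 96°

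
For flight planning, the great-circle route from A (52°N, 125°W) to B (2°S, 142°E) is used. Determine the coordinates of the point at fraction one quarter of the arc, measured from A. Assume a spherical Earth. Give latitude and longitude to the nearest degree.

Convert each endpoint to a unit vector on the sphere (x = cos φ cos λ, y = cos φ sin λ, z = sin φ).
The central angle between the endpoints is δ = arccos(p₁·p₂) ≈ 1.631 rad (93.4°).
Interpolate at f = 1/4 with slerp weights a = sin((1−f)δ)/sin δ ≈ 0.942, b = sin(fδ)/sin δ ≈ 0.397.
p = a·p₁ + b·p₂ ≈ (-0.645, -0.231, 0.728); φ = arcsin(p_z) ≈ 46.74°, λ = atan2(p_y, p_x) ≈ -160.34°.

≈ (47°N, 160°W)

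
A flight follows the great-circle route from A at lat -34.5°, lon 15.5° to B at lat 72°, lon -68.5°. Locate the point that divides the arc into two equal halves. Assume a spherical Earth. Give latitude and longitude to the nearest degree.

Convert each endpoint to a unit vector on the sphere (x = cos φ cos λ, y = cos φ sin λ, z = sin φ).
The central angle between the endpoints is δ = arccos(p₁·p₂) ≈ 2.108 rad (120.8°).
Interpolate at f = 1/2 with slerp weights a = sin((1−f)δ)/sin δ ≈ 1.012, b = sin(fδ)/sin δ ≈ 1.012.
p = a·p₁ + b·p₂ ≈ (0.919, -0.068, 0.389); φ = arcsin(p_z) ≈ 22.92°, λ = atan2(p_y, p_x) ≈ -4.24°.

≈ lat 23°, lon -4°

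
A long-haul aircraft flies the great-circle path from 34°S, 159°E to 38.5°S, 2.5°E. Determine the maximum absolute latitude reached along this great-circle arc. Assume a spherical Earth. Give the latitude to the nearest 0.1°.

The great circle lies in the plane with unit normal n̂ = (p₁ × p₂)/|p₁ × p₂|.
Here n̂_z ≈ -0.267; the vertex latitude is φ_max = arccos|n̂_z| ≈ 74.5°.
Check via Clairaut: cos φ_max = |cos φ₁| · sin C = cos(34.0°)·sin(161.2°) ≈ 0.267, again giving ≈ 74.5°.

≈ 74.5°S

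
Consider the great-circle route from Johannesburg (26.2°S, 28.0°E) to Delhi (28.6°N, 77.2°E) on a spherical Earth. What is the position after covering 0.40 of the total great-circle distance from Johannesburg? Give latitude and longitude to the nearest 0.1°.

≈ 4.3°S, 47.8°E

From cos δ = sin φ₁ sin φ₂ + cos φ₁ cos φ₂ cos Δλ, the central angle is δ ≈ 1.263 rad (72.3°).
Interpolate at f = 0.40 with slerp weights a = sin((1−f)δ)/sin δ ≈ 0.721, b = sin(fδ)/sin δ ≈ 0.508.
p = a·p₁ + b·p₂ ≈ (0.670, 0.738, -0.075); φ = arcsin(p_z) ≈ -4.32°, λ = atan2(p_y, p_x) ≈ 47.78°.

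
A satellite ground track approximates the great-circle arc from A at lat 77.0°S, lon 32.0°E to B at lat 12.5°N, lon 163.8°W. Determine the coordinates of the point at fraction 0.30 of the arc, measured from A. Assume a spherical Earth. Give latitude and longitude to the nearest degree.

≈ lat 68°S, lon 174°W

Convert each endpoint to a unit vector on the sphere (x = cos φ cos λ, y = cos φ sin λ, z = sin φ).
The central angle between the endpoints is δ = arccos(p₁·p₂) ≈ 2.007 rad (115.0°).
Interpolate at f = 0.30 with slerp weights a = sin((1−f)δ)/sin δ ≈ 1.088, b = sin(fδ)/sin δ ≈ 0.625.
p = a·p₁ + b·p₂ ≈ (-0.378, -0.040, -0.925); φ = arcsin(p_z) ≈ -67.65°, λ = atan2(p_y, p_x) ≈ -173.89°.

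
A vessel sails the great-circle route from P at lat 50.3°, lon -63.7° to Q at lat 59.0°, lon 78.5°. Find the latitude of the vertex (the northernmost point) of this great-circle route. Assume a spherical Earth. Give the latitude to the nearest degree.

≈ 77°

The great circle lies in the plane with unit normal n̂ = (p₁ × p₂)/|p₁ × p₂|.
Here n̂_z ≈ +0.220; the vertex latitude is φ_max = arccos|n̂_z| ≈ 77.3°.
Check via Clairaut: cos φ_max = |cos φ₁| · sin C = cos(50.3°)·sin(20.1°) ≈ 0.220, again giving ≈ 77.3°.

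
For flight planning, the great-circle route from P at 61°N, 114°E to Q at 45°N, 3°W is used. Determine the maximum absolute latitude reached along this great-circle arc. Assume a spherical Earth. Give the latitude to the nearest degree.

≈ 70°N

The great circle lies in the plane with unit normal n̂ = (p₁ × p₂)/|p₁ × p₂|.
Here n̂_z ≈ -0.345; the vertex latitude is φ_max = arccos|n̂_z| ≈ 69.8°.
Check via Clairaut: cos φ_max = |cos φ₁| · sin C = cos(61.0°)·sin(45.3°) ≈ 0.345, again giving ≈ 69.8°.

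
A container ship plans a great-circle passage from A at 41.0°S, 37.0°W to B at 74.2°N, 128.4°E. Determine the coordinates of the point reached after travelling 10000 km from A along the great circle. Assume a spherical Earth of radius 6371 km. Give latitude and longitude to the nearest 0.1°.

≈ 48.4°N, 26.3°W

From cos δ = sin φ₁ sin φ₂ + cos φ₁ cos φ₂ cos Δλ, the central angle is δ ≈ 2.550 rad (146.1°). The total great-circle distance is δ·R ≈ 2.550 × 6371 ≈ 16247 km, so the target fraction is f = 10000/16247 ≈ 0.616.
Interpolate at f ≈ 0.616 with slerp weights a = sin((1−f)δ)/sin δ ≈ 1.490, b = sin(fδ)/sin δ ≈ 1.793.
p = a·p₁ + b·p₂ ≈ (0.595, -0.294, 0.748); φ = arcsin(p_z) ≈ 48.43°, λ = atan2(p_y, p_x) ≈ -26.31°.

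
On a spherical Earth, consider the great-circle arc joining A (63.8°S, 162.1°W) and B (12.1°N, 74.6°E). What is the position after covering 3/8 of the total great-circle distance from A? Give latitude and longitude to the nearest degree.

≈ (52°S, 113°E)

Write both endpoints as unit vectors p₁, p₂ with components (cos φ cos λ, cos φ sin λ, sin φ).
The central angle between the endpoints is δ = arccos(p₁·p₂) ≈ 2.010 rad (115.2°).
Interpolate at f = 3/8 with slerp weights a = sin((1−f)δ)/sin δ ≈ 1.051, b = sin(fδ)/sin δ ≈ 0.756.
p = a·p₁ + b·p₂ ≈ (-0.245, 0.570, -0.784); φ = arcsin(p_z) ≈ -51.64°, λ = atan2(p_y, p_x) ≈ 113.26°.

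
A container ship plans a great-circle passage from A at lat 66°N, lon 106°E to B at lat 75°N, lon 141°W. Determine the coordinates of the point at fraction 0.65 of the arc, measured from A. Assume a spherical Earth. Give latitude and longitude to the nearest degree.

The haversine formula gives a central angle δ ≈ 0.571 rad (32.7°) between the endpoints.
Interpolate at f = 0.65 with slerp weights a = sin((1−f)δ)/sin δ ≈ 0.367, b = sin(fδ)/sin δ ≈ 0.671.
p = a·p₁ + b·p₂ ≈ (-0.176, 0.034, 0.984); φ = arcsin(p_z) ≈ 79.66°, λ = atan2(p_y, p_x) ≈ 168.98°.

≈ lat 80°N, lon 169°E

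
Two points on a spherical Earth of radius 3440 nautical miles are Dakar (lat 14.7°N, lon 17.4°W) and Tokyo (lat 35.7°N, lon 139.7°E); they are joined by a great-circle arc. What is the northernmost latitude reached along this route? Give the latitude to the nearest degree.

The great circle lies in the plane with unit normal n̂ = (p₁ × p₂)/|p₁ × p₂|.
Here n̂_z ≈ +0.374; the vertex latitude is φ_max = arccos|n̂_z| ≈ 68.1°.

≈ 68°N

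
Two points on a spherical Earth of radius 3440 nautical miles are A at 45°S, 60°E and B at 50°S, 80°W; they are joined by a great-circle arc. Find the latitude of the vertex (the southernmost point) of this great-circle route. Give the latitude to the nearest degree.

The great circle lies in the plane with unit normal n̂ = (p₁ × p₂)/|p₁ × p₂|.
Here n̂_z ≈ -0.298; the vertex latitude is φ_max = arccos|n̂_z| ≈ 72.7°.
Check via Clairaut: cos φ_max = |cos φ₁| · sin C = cos(45.0°)·sin(155.1°) ≈ 0.298, again giving ≈ 72.7°.

≈ 73°S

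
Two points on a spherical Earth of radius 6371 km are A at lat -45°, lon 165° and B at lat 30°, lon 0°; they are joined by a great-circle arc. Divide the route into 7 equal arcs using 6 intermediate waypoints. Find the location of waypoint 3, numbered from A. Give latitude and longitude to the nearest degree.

≈ lat -47°, lon 56°

Convert each endpoint to a unit vector on the sphere (x = cos φ cos λ, y = cos φ sin λ, z = sin φ).
The central angle between the endpoints is δ = arccos(p₁·p₂) ≈ 2.809 rad (160.9°).
Interpolate at f = 3/7 with slerp weights a = sin((1−f)δ)/sin δ ≈ 3.057, b = sin(fδ)/sin δ ≈ 2.855.
p = a·p₁ + b·p₂ ≈ (0.385, 0.560, -0.734); φ = arcsin(p_z) ≈ -47.24°, λ = atan2(p_y, p_x) ≈ 55.50°.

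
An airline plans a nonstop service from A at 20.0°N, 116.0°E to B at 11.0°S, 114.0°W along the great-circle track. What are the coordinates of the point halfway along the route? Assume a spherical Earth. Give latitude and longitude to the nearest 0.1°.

≈ 10.5°N, 176.3°W

Convert each endpoint to a unit vector on the sphere (x = cos φ cos λ, y = cos φ sin λ, z = sin φ).
The central angle between the endpoints is δ = arccos(p₁·p₂) ≈ 2.289 rad (131.2°).
Interpolate at f = 1/2 with slerp weights a = sin((1−f)δ)/sin δ ≈ 1.209, b = sin(fδ)/sin δ ≈ 1.209.
p = a·p₁ + b·p₂ ≈ (-0.981, -0.063, 0.183); φ = arcsin(p_z) ≈ 10.54°, λ = atan2(p_y, p_x) ≈ -176.32°.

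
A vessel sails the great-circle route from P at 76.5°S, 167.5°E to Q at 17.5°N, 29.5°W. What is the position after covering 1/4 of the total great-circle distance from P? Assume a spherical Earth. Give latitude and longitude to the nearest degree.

≈ 72°S, 44°W

Convert each endpoint to a unit vector on the sphere (x = cos φ cos λ, y = cos φ sin λ, z = sin φ).
The central angle between the endpoints is δ = arccos(p₁·p₂) ≈ 2.101 rad (120.4°).
Interpolate at f = 1/4 with slerp weights a = sin((1−f)δ)/sin δ ≈ 1.159, b = sin(fδ)/sin δ ≈ 0.581.
p = a·p₁ + b·p₂ ≈ (0.218, -0.214, -0.952); φ = arcsin(p_z) ≈ -72.20°, λ = atan2(p_y, p_x) ≈ -44.49°.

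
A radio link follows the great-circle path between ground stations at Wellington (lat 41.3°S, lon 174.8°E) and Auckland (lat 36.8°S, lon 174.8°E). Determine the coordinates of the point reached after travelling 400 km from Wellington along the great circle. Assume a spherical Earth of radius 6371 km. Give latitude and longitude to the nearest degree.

From cos δ = sin φ₁ sin φ₂ + cos φ₁ cos φ₂ cos Δλ, the central angle is δ ≈ 0.079 rad (4.5°). The total great-circle distance is δ·R ≈ 0.079 × 6371 ≈ 500 km, so the target fraction is f = 400/500 ≈ 0.799.
Interpolate at f ≈ 0.799 with slerp weights a = sin((1−f)δ)/sin δ ≈ 0.201, b = sin(fδ)/sin δ ≈ 0.800.
p = a·p₁ + b·p₂ ≈ (-0.788, 0.072, -0.612); φ = arcsin(p_z) ≈ -37.70°, λ = atan2(p_y, p_x) ≈ 174.80°.

≈ lat 38°S, lon 175°E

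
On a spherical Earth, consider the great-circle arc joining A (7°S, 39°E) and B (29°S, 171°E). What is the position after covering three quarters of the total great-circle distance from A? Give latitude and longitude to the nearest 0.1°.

≈ (39.8°S, 136.3°E)

The haversine formula gives a central angle δ ≈ 2.120 rad (121.5°) between the endpoints.
Interpolate at f = 3/4 with slerp weights a = sin((1−f)δ)/sin δ ≈ 0.593, b = sin(fδ)/sin δ ≈ 1.172.
p = a·p₁ + b·p₂ ≈ (-0.555, 0.530, -0.640); φ = arcsin(p_z) ≈ -39.82°, λ = atan2(p_y, p_x) ≈ 136.31°.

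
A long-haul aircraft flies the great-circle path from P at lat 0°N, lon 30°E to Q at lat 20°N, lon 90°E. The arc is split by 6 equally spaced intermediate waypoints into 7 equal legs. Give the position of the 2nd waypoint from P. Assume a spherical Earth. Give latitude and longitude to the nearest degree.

From cos δ = sin φ₁ sin φ₂ + cos φ₁ cos φ₂ cos Δλ, the central angle is δ ≈ 1.082 rad (62.0°).
Interpolate at f = 2/7 with slerp weights a = sin((1−f)δ)/sin δ ≈ 0.791, b = sin(fδ)/sin δ ≈ 0.345.
p = a·p₁ + b·p₂ ≈ (0.685, 0.719, 0.118); φ = arcsin(p_z) ≈ 6.77°, λ = atan2(p_y, p_x) ≈ 46.40°.

≈ lat 7°N, lon 46°E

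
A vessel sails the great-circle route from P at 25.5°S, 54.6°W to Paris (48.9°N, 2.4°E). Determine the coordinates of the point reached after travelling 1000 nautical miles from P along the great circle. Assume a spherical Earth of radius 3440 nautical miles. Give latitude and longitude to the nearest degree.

The haversine formula gives a central angle δ ≈ 1.572 rad (90.1°) between the endpoints. The total great-circle distance is δ·R ≈ 1.572 × 3440 ≈ 5408 nmi, so the target fraction is f = 1000/5408 ≈ 0.185.
Interpolate at f ≈ 0.185 with slerp weights a = sin((1−f)δ)/sin δ ≈ 0.958, b = sin(fδ)/sin δ ≈ 0.287.
p = a·p₁ + b·p₂ ≈ (0.689, -0.697, -0.197); φ = arcsin(p_z) ≈ -11.34°, λ = atan2(p_y, p_x) ≈ -45.33°.

≈ 11°S, 45°W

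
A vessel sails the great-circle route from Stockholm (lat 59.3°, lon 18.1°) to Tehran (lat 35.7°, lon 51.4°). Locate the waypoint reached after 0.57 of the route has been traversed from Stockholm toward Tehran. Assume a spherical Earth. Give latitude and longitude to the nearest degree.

≈ lat 47°, lon 41°

Write both endpoints as unit vectors p₁, p₂ with components (cos φ cos λ, cos φ sin λ, sin φ).
The central angle between the endpoints is δ = arccos(p₁·p₂) ≈ 0.558 rad (32.0°).
Interpolate at f = 0.57 with slerp weights a = sin((1−f)δ)/sin δ ≈ 0.449, b = sin(fδ)/sin δ ≈ 0.591.
p = a·p₁ + b·p₂ ≈ (0.517, 0.446, 0.731); φ = arcsin(p_z) ≈ 46.93°, λ = atan2(p_y, p_x) ≈ 40.78°.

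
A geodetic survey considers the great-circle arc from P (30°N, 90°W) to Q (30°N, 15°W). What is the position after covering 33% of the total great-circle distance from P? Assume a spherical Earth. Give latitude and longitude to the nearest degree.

Write both endpoints as unit vectors p₁, p₂ with components (cos φ cos λ, cos φ sin λ, sin φ).
The central angle between the endpoints is δ = arccos(p₁·p₂) ≈ 1.111 rad (63.6°).
Interpolate at f = 0.33 with slerp weights a = sin((1−f)δ)/sin δ ≈ 0.756, b = sin(fδ)/sin δ ≈ 0.400.
p = a·p₁ + b·p₂ ≈ (0.335, -0.744, 0.578); φ = arcsin(p_z) ≈ 35.31°, λ = atan2(p_y, p_x) ≈ -65.80°.

≈ (35°N, 66°W)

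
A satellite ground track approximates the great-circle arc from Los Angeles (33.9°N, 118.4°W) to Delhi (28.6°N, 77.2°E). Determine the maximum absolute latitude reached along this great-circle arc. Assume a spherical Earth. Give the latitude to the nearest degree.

The great circle lies in the plane with unit normal n̂ = (p₁ × p₂)/|p₁ × p₂|.
Here n̂_z ≈ -0.218; the vertex latitude is φ_max = arccos|n̂_z| ≈ 77.4°.
Check via Clairaut: cos φ_max = |cos φ₁| · sin C = cos(33.9°)·sin(15.2°) ≈ 0.218, again giving ≈ 77.4°.

≈ 77°N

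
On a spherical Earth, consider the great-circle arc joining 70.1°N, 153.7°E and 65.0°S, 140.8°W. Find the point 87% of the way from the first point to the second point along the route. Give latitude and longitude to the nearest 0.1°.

From cos δ = sin φ₁ sin φ₂ + cos φ₁ cos φ₂ cos Δλ, the central angle is δ ≈ 2.486 rad (142.4°).
Interpolate at f = 0.87 with slerp weights a = sin((1−f)δ)/sin δ ≈ 0.521, b = sin(fδ)/sin δ ≈ 1.361.
p = a·p₁ + b·p₂ ≈ (-0.605, -0.285, -0.744); φ = arcsin(p_z) ≈ -48.06°, λ = atan2(p_y, p_x) ≈ -154.76°.

≈ 48.1°S, 154.8°W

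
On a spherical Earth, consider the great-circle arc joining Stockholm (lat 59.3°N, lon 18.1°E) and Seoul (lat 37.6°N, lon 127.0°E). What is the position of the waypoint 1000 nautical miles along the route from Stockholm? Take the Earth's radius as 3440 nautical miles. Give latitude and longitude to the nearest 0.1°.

≈ lat 65.3°N, lon 52.1°E

The haversine formula gives a central angle δ ≈ 1.166 rad (66.8°) between the endpoints. The total great-circle distance is δ·R ≈ 1.166 × 3440 ≈ 4012 nmi, so the target fraction is f = 1000/4012 ≈ 0.249.
Interpolate at f ≈ 0.249 with slerp weights a = sin((1−f)δ)/sin δ ≈ 0.835, b = sin(fδ)/sin δ ≈ 0.312.
p = a·p₁ + b·p₂ ≈ (0.257, 0.330, 0.908); φ = arcsin(p_z) ≈ 65.30°, λ = atan2(p_y, p_x) ≈ 52.10°.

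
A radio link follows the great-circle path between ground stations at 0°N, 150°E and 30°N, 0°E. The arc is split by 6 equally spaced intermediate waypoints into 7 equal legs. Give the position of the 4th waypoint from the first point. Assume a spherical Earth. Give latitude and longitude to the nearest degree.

Convert each endpoint to a unit vector on the sphere (x = cos φ cos λ, y = cos φ sin λ, z = sin φ).
The central angle between the endpoints is δ = arccos(p₁·p₂) ≈ 2.419 rad (138.6°).
Interpolate at f = 4/7 with slerp weights a = sin((1−f)δ)/sin δ ≈ 1.301, b = sin(fδ)/sin δ ≈ 1.485.
p = a·p₁ + b·p₂ ≈ (0.159, 0.651, 0.743); φ = arcsin(p_z) ≈ 47.95°, λ = atan2(p_y, p_x) ≈ 76.25°.

≈ 48°N, 76°E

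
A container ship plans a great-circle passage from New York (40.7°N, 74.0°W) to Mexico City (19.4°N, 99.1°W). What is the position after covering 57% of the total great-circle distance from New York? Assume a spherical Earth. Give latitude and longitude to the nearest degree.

Write both endpoints as unit vectors p₁, p₂ with components (cos φ cos λ, cos φ sin λ, sin φ).
The central angle between the endpoints is δ = arccos(p₁·p₂) ≈ 0.527 rad (30.2°).
Interpolate at f = 0.57 with slerp weights a = sin((1−f)δ)/sin δ ≈ 0.447, b = sin(fδ)/sin δ ≈ 0.588.
p = a·p₁ + b·p₂ ≈ (0.006, -0.874, 0.487); φ = arcsin(p_z) ≈ 29.13°, λ = atan2(p_y, p_x) ≈ -89.63°.

≈ 29°N, 90°W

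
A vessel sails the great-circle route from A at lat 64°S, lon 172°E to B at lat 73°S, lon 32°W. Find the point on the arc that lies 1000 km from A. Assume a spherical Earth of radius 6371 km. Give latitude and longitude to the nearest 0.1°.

Write both endpoints as unit vectors p₁, p₂ with components (cos φ cos λ, cos φ sin λ, sin φ).
The central angle between the endpoints is δ = arccos(p₁·p₂) ≈ 0.734 rad (42.1°). The total great-circle distance is δ·R ≈ 0.734 × 6371 ≈ 4677 km, so the target fraction is f = 1000/4677 ≈ 0.214.
Interpolate at f ≈ 0.214 with slerp weights a = sin((1−f)δ)/sin δ ≈ 0.814, b = sin(fδ)/sin δ ≈ 0.233.
p = a·p₁ + b·p₂ ≈ (-0.296, 0.014, -0.955); φ = arcsin(p_z) ≈ -72.78°, λ = atan2(p_y, p_x) ≈ 177.38°.

≈ lat 72.8°S, lon 177.4°E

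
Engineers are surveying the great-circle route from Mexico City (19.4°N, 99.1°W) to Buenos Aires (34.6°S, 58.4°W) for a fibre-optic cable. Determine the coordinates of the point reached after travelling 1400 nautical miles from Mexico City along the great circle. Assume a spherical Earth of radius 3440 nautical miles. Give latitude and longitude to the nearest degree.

≈ 0°N, 86°W

Convert each endpoint to a unit vector on the sphere (x = cos φ cos λ, y = cos φ sin λ, z = sin φ).
The central angle between the endpoints is δ = arccos(p₁·p₂) ≈ 1.159 rad (66.4°). The total great-circle distance is δ·R ≈ 1.159 × 3440 ≈ 3988 nmi, so the target fraction is f = 1400/3988 ≈ 0.351.
Interpolate at f ≈ 0.351 with slerp weights a = sin((1−f)δ)/sin δ ≈ 0.746, b = sin(fδ)/sin δ ≈ 0.432.
p = a·p₁ + b·p₂ ≈ (0.075, -0.997, 0.002); φ = arcsin(p_z) ≈ 0.14°, λ = atan2(p_y, p_x) ≈ -85.70°.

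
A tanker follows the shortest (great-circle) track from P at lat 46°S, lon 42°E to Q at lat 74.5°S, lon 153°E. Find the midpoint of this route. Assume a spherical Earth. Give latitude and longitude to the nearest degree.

≈ lat 69°S, lon 65°E

The haversine formula gives a central angle δ ≈ 0.894 rad (51.2°) between the endpoints.
Interpolate at f = 1/2 with slerp weights a = sin((1−f)δ)/sin δ ≈ 0.554, b = sin(fδ)/sin δ ≈ 0.554.
p = a·p₁ + b·p₂ ≈ (0.154, 0.325, -0.933); φ = arcsin(p_z) ≈ -68.92°, λ = atan2(p_y, p_x) ≈ 64.62°.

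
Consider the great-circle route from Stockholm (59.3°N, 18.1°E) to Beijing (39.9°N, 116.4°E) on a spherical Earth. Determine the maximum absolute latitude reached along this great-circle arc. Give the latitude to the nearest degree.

The great circle lies in the plane with unit normal n̂ = (p₁ × p₂)/|p₁ × p₂|.
Here n̂_z ≈ +0.446; the vertex latitude is φ_max = arccos|n̂_z| ≈ 63.5°.
Check via Clairaut: cos φ_max = |cos φ₁| · sin C = cos(59.3°)·sin(60.9°) ≈ 0.446, again giving ≈ 63.5°.

≈ 64°N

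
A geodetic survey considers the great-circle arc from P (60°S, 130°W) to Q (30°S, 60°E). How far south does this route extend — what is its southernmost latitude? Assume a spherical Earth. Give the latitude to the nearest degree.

≈ 86°S

The great circle lies in the plane with unit normal n̂ = (p₁ × p₂)/|p₁ × p₂|.
Here n̂_z ≈ -0.075; the vertex latitude is φ_max = arccos|n̂_z| ≈ 85.7°.
Check via Clairaut: cos φ_max = |cos φ₁| · sin C = cos(60.0°)·sin(171.4°) ≈ 0.075, again giving ≈ 85.7°.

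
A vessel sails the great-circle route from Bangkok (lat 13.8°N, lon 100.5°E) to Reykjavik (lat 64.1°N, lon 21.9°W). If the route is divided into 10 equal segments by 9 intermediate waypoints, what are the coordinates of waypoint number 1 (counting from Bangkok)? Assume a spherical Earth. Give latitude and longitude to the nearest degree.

Write both endpoints as unit vectors p₁, p₂ with components (cos φ cos λ, cos φ sin λ, sin φ).
The central angle between the endpoints is δ = arccos(p₁·p₂) ≈ 1.584 rad (90.7°).
Interpolate at f = 1/10 with slerp weights a = sin((1−f)δ)/sin δ ≈ 0.989, b = sin(fδ)/sin δ ≈ 0.158.
p = a·p₁ + b·p₂ ≈ (-0.111, 0.919, 0.378); φ = arcsin(p_z) ≈ 22.20°, λ = atan2(p_y, p_x) ≈ 96.90°.

≈ lat 22°N, lon 97°E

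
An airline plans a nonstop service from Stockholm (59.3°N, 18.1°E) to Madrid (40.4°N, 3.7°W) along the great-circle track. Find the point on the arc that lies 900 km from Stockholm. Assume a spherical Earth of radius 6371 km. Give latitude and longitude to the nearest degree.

≈ 53°N, 8°E

Convert each endpoint to a unit vector on the sphere (x = cos φ cos λ, y = cos φ sin λ, z = sin φ).
The central angle between the endpoints is δ = arccos(p₁·p₂) ≈ 0.407 rad (23.3°). The total great-circle distance is δ·R ≈ 0.407 × 6371 ≈ 2594 km, so the target fraction is f = 900/2594 ≈ 0.347.
Interpolate at f ≈ 0.347 with slerp weights a = sin((1−f)δ)/sin δ ≈ 0.663, b = sin(fδ)/sin δ ≈ 0.356.
p = a·p₁ + b·p₂ ≈ (0.592, 0.088, 0.801); φ = arcsin(p_z) ≈ 53.22°, λ = atan2(p_y, p_x) ≈ 8.43°.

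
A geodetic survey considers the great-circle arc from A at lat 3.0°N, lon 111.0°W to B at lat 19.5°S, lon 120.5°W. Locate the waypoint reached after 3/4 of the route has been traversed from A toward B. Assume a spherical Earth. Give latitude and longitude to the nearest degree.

Convert each endpoint to a unit vector on the sphere (x = cos φ cos λ, y = cos φ sin λ, z = sin φ).
The central angle between the endpoints is δ = arccos(p₁·p₂) ≈ 0.425 rad (24.4°).
Interpolate at f = 3/4 with slerp weights a = sin((1−f)δ)/sin δ ≈ 0.257, b = sin(fδ)/sin δ ≈ 0.760.
p = a·p₁ + b·p₂ ≈ (-0.456, -0.857, -0.240); φ = arcsin(p_z) ≈ -13.90°, λ = atan2(p_y, p_x) ≈ -118.00°.

≈ lat 14°S, lon 118°W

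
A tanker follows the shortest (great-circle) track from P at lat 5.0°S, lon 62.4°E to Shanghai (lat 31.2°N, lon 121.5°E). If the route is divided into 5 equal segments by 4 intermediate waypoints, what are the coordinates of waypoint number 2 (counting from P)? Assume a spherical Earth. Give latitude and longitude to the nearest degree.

The haversine formula gives a central angle δ ≈ 1.168 rad (66.9°) between the endpoints.
Interpolate at f = 2/5 with slerp weights a = sin((1−f)δ)/sin δ ≈ 0.701, b = sin(fδ)/sin δ ≈ 0.489.
p = a·p₁ + b·p₂ ≈ (0.105, 0.976, 0.192); φ = arcsin(p_z) ≈ 11.10°, λ = atan2(p_y, p_x) ≈ 83.88°.

≈ lat 11°N, lon 84°E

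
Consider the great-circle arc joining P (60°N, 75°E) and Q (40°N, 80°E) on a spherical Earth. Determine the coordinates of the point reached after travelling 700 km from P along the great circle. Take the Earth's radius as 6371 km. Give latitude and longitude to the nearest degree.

≈ (54°N, 77°E)

Convert each endpoint to a unit vector on the sphere (x = cos φ cos λ, y = cos φ sin λ, z = sin φ).
The central angle between the endpoints is δ = arccos(p₁·p₂) ≈ 0.353 rad (20.2°). The total great-circle distance is δ·R ≈ 0.353 × 6371 ≈ 2251 km, so the target fraction is f = 700/2251 ≈ 0.311.
Interpolate at f ≈ 0.311 with slerp weights a = sin((1−f)δ)/sin δ ≈ 0.697, b = sin(fδ)/sin δ ≈ 0.317.
p = a·p₁ + b·p₂ ≈ (0.132, 0.576, 0.807); φ = arcsin(p_z) ≈ 53.80°, λ = atan2(p_y, p_x) ≈ 77.05°.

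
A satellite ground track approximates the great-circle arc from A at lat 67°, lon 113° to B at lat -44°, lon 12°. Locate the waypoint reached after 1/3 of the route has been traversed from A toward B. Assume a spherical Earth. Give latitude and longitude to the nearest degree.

≈ lat 37°, lon 54°

Convert each endpoint to a unit vector on the sphere (x = cos φ cos λ, y = cos φ sin λ, z = sin φ).
The central angle between the endpoints is δ = arccos(p₁·p₂) ≈ 2.337 rad (133.9°).
Interpolate at f = 1/3 with slerp weights a = sin((1−f)δ)/sin δ ≈ 1.387, b = sin(fδ)/sin δ ≈ 0.974.
p = a·p₁ + b·p₂ ≈ (0.474, 0.645, 0.600); φ = arcsin(p_z) ≈ 36.86°, λ = atan2(p_y, p_x) ≈ 53.68°.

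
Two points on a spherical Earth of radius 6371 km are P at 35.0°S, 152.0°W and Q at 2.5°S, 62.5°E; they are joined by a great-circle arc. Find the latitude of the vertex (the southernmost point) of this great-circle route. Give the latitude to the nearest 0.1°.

The great circle lies in the plane with unit normal n̂ = (p₁ × p₂)/|p₁ × p₂|.
Here n̂_z ≈ -0.610; the vertex latitude is φ_max = arccos|n̂_z| ≈ 52.4°.
Check via Clairaut: cos φ_max = |cos φ₁| · sin C = cos(35.0°)·sin(131.9°) ≈ 0.610, again giving ≈ 52.4°.

≈ 52.4°S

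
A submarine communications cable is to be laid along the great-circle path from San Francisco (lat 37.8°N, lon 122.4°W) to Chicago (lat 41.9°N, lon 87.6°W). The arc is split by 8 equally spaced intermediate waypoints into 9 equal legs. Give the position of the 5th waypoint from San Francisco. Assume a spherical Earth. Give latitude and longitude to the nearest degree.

≈ lat 41°N, lon 104°W

Write both endpoints as unit vectors p₁, p₂ with components (cos φ cos λ, cos φ sin λ, sin φ).
The central angle between the endpoints is δ = arccos(p₁·p₂) ≈ 0.468 rad (26.8°).
Interpolate at f = 5/9 with slerp weights a = sin((1−f)δ)/sin δ ≈ 0.458, b = sin(fδ)/sin δ ≈ 0.570.
p = a·p₁ + b·p₂ ≈ (-0.176, -0.729, 0.661); φ = arcsin(p_z) ≈ 41.39°, λ = atan2(p_y, p_x) ≈ -103.57°.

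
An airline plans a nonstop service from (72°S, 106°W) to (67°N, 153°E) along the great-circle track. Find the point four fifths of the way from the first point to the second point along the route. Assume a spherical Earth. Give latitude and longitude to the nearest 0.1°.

Convert each endpoint to a unit vector on the sphere (x = cos φ cos λ, y = cos φ sin λ, z = sin φ).
The central angle between the endpoints is δ = arccos(p₁·p₂) ≈ 2.687 rad (154.0°).
Interpolate at f = 4/5 with slerp weights a = sin((1−f)δ)/sin δ ≈ 1.166, b = sin(fδ)/sin δ ≈ 1.907.
p = a·p₁ + b·p₂ ≈ (-0.763, -0.008, 0.646); φ = arcsin(p_z) ≈ 40.25°, λ = atan2(p_y, p_x) ≈ -179.39°.

≈ (40.3°N, 179.4°W)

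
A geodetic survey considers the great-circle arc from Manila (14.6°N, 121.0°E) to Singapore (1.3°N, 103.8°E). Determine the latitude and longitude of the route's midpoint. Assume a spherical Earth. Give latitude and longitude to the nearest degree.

Convert each endpoint to a unit vector on the sphere (x = cos φ cos λ, y = cos φ sin λ, z = sin φ).
The central angle between the endpoints is δ = arccos(p₁·p₂) ≈ 0.377 rad (21.6°).
Interpolate at f = 1/2 with slerp weights a = sin((1−f)δ)/sin δ ≈ 0.509, b = sin(fδ)/sin δ ≈ 0.509.
p = a·p₁ + b·p₂ ≈ (-0.375, 0.916, 0.140); φ = arcsin(p_z) ≈ 8.04°, λ = atan2(p_y, p_x) ≈ 112.26°.

≈ (8°N, 112°E)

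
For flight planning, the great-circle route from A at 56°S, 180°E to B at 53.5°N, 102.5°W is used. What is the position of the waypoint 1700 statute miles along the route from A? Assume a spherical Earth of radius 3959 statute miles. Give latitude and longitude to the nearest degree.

≈ 36°S, 158°W

Write both endpoints as unit vectors p₁, p₂ with components (cos φ cos λ, cos φ sin λ, sin φ).
The central angle between the endpoints is δ = arccos(p₁·p₂) ≈ 2.207 rad (126.5°). The total great-circle distance is δ·R ≈ 2.207 × 3959 ≈ 8739 mi, so the target fraction is f = 1700/8739 ≈ 0.195.
Interpolate at f ≈ 0.195 with slerp weights a = sin((1−f)δ)/sin δ ≈ 1.217, b = sin(fδ)/sin δ ≈ 0.518.
p = a·p₁ + b·p₂ ≈ (-0.747, -0.301, -0.593); φ = arcsin(p_z) ≈ -36.35°, λ = atan2(p_y, p_x) ≈ -158.08°.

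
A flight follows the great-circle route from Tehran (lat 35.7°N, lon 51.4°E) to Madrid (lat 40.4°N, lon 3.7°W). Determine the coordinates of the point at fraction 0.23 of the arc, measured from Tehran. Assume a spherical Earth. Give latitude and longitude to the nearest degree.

≈ lat 39°N, lon 40°E

From cos δ = sin φ₁ sin φ₂ + cos φ₁ cos φ₂ cos Δλ, the central angle is δ ≈ 0.749 rad (42.9°).
Interpolate at f = 0.23 with slerp weights a = sin((1−f)δ)/sin δ ≈ 0.801, b = sin(fδ)/sin δ ≈ 0.252.
p = a·p₁ + b·p₂ ≈ (0.597, 0.496, 0.631); φ = arcsin(p_z) ≈ 39.09°, λ = atan2(p_y, p_x) ≈ 39.71°.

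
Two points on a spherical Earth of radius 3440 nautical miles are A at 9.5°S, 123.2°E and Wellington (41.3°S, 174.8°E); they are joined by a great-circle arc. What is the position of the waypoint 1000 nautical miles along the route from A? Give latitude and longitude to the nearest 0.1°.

≈ 20.8°S, 135.9°E

The haversine formula gives a central angle δ ≈ 0.965 rad (55.3°) between the endpoints. The total great-circle distance is δ·R ≈ 0.965 × 3440 ≈ 3321 nmi, so the target fraction is f = 1000/3321 ≈ 0.301.
Interpolate at f ≈ 0.301 with slerp weights a = sin((1−f)δ)/sin δ ≈ 0.760, b = sin(fδ)/sin δ ≈ 0.349.
p = a·p₁ + b·p₂ ≈ (-0.671, 0.651, -0.355); φ = arcsin(p_z) ≈ -20.82°, λ = atan2(p_y, p_x) ≈ 135.88°.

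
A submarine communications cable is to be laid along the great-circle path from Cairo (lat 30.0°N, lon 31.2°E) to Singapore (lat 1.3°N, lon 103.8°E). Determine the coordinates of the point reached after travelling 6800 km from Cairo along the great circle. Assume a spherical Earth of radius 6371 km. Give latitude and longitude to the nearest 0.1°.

Write both endpoints as unit vectors p₁, p₂ with components (cos φ cos λ, cos φ sin λ, sin φ).
The central angle between the endpoints is δ = arccos(p₁·p₂) ≈ 1.297 rad (74.3°). The total great-circle distance is δ·R ≈ 1.297 × 6371 ≈ 8264 km, so the target fraction is f = 6800/8264 ≈ 0.823.
Interpolate at f ≈ 0.823 with slerp weights a = sin((1−f)δ)/sin δ ≈ 0.237, b = sin(fδ)/sin δ ≈ 0.910.
p = a·p₁ + b·p₂ ≈ (-0.042, 0.989, 0.139); φ = arcsin(p_z) ≈ 7.99°, λ = atan2(p_y, p_x) ≈ 92.41°.

≈ lat 8.0°N, lon 92.4°E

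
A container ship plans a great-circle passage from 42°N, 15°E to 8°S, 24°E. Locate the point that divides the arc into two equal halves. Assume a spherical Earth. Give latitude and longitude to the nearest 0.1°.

The haversine formula gives a central angle δ ≈ 0.884 rad (50.7°) between the endpoints.
Interpolate at f = 1/2 with slerp weights a = sin((1−f)δ)/sin δ ≈ 0.553, b = sin(fδ)/sin δ ≈ 0.553.
p = a·p₁ + b·p₂ ≈ (0.898, 0.329, 0.293); φ = arcsin(p_z) ≈ 17.05°, λ = atan2(p_y, p_x) ≈ 20.14°.

≈ 17.0°N, 20.1°E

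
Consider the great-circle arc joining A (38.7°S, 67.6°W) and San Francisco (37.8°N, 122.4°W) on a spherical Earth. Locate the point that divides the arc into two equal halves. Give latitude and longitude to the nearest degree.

≈ (1°S, 95°W)

The haversine formula gives a central angle δ ≈ 1.599 rad (91.6°) between the endpoints.
Interpolate at f = 1/2 with slerp weights a = sin((1−f)δ)/sin δ ≈ 0.717, b = sin(fδ)/sin δ ≈ 0.717.
p = a·p₁ + b·p₂ ≈ (-0.090, -0.996, -0.009); φ = arcsin(p_z) ≈ -0.51°, λ = atan2(p_y, p_x) ≈ -95.18°.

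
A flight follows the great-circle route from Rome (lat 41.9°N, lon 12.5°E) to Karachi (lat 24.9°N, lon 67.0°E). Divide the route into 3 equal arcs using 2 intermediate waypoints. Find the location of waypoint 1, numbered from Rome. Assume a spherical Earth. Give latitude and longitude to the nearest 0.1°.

Convert each endpoint to a unit vector on the sphere (x = cos φ cos λ, y = cos φ sin λ, z = sin φ).
The central angle between the endpoints is δ = arccos(p₁·p₂) ≈ 0.832 rad (47.7°).
Interpolate at f = 1/3 with slerp weights a = sin((1−f)δ)/sin δ ≈ 0.712, b = sin(fδ)/sin δ ≈ 0.370.
p = a·p₁ + b·p₂ ≈ (0.649, 0.424, 0.632); φ = arcsin(p_z) ≈ 39.18°, λ = atan2(p_y, p_x) ≈ 33.16°.

≈ lat 39.2°N, lon 33.2°E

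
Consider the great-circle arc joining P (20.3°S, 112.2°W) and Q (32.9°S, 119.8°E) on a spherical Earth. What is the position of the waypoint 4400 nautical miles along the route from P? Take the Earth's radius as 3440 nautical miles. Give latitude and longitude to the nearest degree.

≈ (48°S, 160°E)

Convert each endpoint to a unit vector on the sphere (x = cos φ cos λ, y = cos φ sin λ, z = sin φ).
The central angle between the endpoints is δ = arccos(p₁·p₂) ≈ 1.872 rad (107.2°). The total great-circle distance is δ·R ≈ 1.872 × 3440 ≈ 6439 nmi, so the target fraction is f = 4400/6439 ≈ 0.683.
Interpolate at f ≈ 0.683 with slerp weights a = sin((1−f)δ)/sin δ ≈ 0.585, b = sin(fδ)/sin δ ≈ 1.003.
p = a·p₁ + b·p₂ ≈ (-0.626, 0.223, -0.748); φ = arcsin(p_z) ≈ -48.38°, λ = atan2(p_y, p_x) ≈ 160.40°.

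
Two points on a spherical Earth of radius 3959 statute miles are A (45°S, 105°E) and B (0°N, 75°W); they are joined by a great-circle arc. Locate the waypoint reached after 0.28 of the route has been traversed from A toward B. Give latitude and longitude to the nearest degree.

Convert each endpoint to a unit vector on the sphere (x = cos φ cos λ, y = cos φ sin λ, z = sin φ).
The central angle between the endpoints is δ = arccos(p₁·p₂) ≈ 2.356 rad (135.0°).
Interpolate at f = 0.28 with slerp weights a = sin((1−f)δ)/sin δ ≈ 1.403, b = sin(fδ)/sin δ ≈ 0.867.
p = a·p₁ + b·p₂ ≈ (-0.032, 0.121, -0.992); φ = arcsin(p_z) ≈ -82.80°, λ = atan2(p_y, p_x) ≈ 105.00°.

≈ (83°S, 105°E)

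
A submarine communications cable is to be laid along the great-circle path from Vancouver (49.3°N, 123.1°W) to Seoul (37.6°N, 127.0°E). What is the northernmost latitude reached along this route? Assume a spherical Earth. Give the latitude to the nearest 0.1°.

The great circle lies in the plane with unit normal n̂ = (p₁ × p₂)/|p₁ × p₂|.
Here n̂_z ≈ -0.507; the vertex latitude is φ_max = arccos|n̂_z| ≈ 59.5°.
Check via Clairaut: cos φ_max = |cos φ₁| · sin C = cos(49.3°)·sin(51.0°) ≈ 0.507, again giving ≈ 59.5°.

≈ 59.5°N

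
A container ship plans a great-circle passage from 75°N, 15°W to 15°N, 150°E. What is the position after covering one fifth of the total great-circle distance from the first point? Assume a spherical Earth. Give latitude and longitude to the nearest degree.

≈ 85°N, 103°E

The haversine formula gives a central angle δ ≈ 1.562 rad (89.5°) between the endpoints.
Interpolate at f = 1/5 with slerp weights a = sin((1−f)δ)/sin δ ≈ 0.949, b = sin(fδ)/sin δ ≈ 0.307.
p = a·p₁ + b·p₂ ≈ (-0.020, 0.085, 0.996); φ = arcsin(p_z) ≈ 85.00°, λ = atan2(p_y, p_x) ≈ 103.20°.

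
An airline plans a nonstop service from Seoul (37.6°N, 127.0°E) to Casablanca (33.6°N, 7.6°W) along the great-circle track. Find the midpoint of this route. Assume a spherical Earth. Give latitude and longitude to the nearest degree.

The haversine formula gives a central angle δ ≈ 1.697 rad (97.2°) between the endpoints.
Interpolate at f = 1/2 with slerp weights a = sin((1−f)δ)/sin δ ≈ 0.756, b = sin(fδ)/sin δ ≈ 0.756.
p = a·p₁ + b·p₂ ≈ (0.264, 0.395, 0.880); φ = arcsin(p_z) ≈ 61.63°, λ = atan2(p_y, p_x) ≈ 56.28°.

≈ 62°N, 56°E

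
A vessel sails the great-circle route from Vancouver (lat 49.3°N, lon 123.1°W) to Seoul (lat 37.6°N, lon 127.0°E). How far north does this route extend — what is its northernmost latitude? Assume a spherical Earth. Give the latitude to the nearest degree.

≈ 60°N

The great circle lies in the plane with unit normal n̂ = (p₁ × p₂)/|p₁ × p₂|.
Here n̂_z ≈ -0.507; the vertex latitude is φ_max = arccos|n̂_z| ≈ 59.5°.
Check via Clairaut: cos φ_max = |cos φ₁| · sin C = cos(49.3°)·sin(51.0°) ≈ 0.507, again giving ≈ 59.5°.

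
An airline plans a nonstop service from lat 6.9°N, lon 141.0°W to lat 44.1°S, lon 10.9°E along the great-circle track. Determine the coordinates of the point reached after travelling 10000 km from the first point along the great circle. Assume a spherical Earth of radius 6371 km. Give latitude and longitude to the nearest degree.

≈ lat 60°S, lon 63°W

The haversine formula gives a central angle δ ≈ 2.364 rad (135.4°) between the endpoints. The total great-circle distance is δ·R ≈ 2.364 × 6371 ≈ 15060 km, so the target fraction is f = 10000/15060 ≈ 0.664.
Interpolate at f ≈ 0.664 with slerp weights a = sin((1−f)δ)/sin δ ≈ 1.017, b = sin(fδ)/sin δ ≈ 1.425.
p = a·p₁ + b·p₂ ≈ (0.221, -0.442, -0.870); φ = arcsin(p_z) ≈ -60.42°, λ = atan2(p_y, p_x) ≈ -63.45°.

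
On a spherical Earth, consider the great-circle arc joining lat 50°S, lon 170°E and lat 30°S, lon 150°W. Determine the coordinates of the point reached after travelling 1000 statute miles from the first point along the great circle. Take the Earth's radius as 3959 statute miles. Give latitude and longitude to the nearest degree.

≈ lat 44°S, lon 171°W

Write both endpoints as unit vectors p₁, p₂ with components (cos φ cos λ, cos φ sin λ, sin φ).
The central angle between the endpoints is δ = arccos(p₁·p₂) ≈ 0.628 rad (36.0°). The total great-circle distance is δ·R ≈ 0.628 × 3959 ≈ 2485 mi, so the target fraction is f = 1000/2485 ≈ 0.402.
Interpolate at f ≈ 0.402 with slerp weights a = sin((1−f)δ)/sin δ ≈ 0.624, b = sin(fδ)/sin δ ≈ 0.426.
p = a·p₁ + b·p₂ ≈ (-0.714, -0.115, -0.691); φ = arcsin(p_z) ≈ -43.68°, λ = atan2(p_y, p_x) ≈ -170.88°.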